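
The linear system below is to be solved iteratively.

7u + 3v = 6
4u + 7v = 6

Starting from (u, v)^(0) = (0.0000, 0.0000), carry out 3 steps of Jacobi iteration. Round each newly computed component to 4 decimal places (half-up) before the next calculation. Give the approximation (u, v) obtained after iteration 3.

Iteration 1:
  u = (6 - (3)·0.0000) / (7) = 0.8571
  v = (6 - (4)·0.0000) / (7) = 0.8571
Iteration 2:
  u = (6 - (3)·0.8571) / (7) = 0.4898
  v = (6 - (4)·0.8571) / (7) = 0.3674
Iteration 3:
  u = (6 - (3)·0.3674) / (7) = 0.6997
  v = (6 - (4)·0.4898) / (7) = 0.5773

(0.6997, 0.5773)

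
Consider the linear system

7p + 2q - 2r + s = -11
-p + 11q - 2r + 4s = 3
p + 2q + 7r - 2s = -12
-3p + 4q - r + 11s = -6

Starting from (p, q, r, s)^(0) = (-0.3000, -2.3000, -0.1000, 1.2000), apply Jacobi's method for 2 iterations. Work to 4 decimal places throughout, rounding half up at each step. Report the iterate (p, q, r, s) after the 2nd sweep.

(-1.7321, -0.0234, -1.4382, -0.8344)

Iteration 1:
  p = (-11 - (2)·-2.3000 - (-2)·-0.1000 - (1)·1.2000) / (7) = -1.1143
  q = (3 - (-1)·-0.3000 - (-2)·-0.1000 - (4)·1.2000) / (11) = -0.2091
  r = (-12 - (1)·-0.3000 - (2)·-2.3000 - (-2)·1.2000) / (7) = -0.6714
  s = (-6 - (-3)·-0.3000 - (4)·-2.3000 - (-1)·-0.1000) / (11) = 0.2000
Iteration 2:
  p = (-11 - (2)·-0.2091 - (-2)·-0.6714 - (1)·0.2000) / (7) = -1.7321
  q = (3 - (-1)·-1.1143 - (-2)·-0.6714 - (4)·0.2000) / (11) = -0.0234
  r = (-12 - (1)·-1.1143 - (2)·-0.2091 - (-2)·0.2000) / (7) = -1.4382
  s = (-6 - (-3)·-1.1143 - (4)·-0.2091 - (-1)·-0.6714) / (11) = -0.8344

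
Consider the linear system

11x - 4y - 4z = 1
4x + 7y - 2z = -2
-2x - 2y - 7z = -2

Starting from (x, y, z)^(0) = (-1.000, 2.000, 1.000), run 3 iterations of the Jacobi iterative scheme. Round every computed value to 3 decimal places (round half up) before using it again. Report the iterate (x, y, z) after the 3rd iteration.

Iteration 1:
  x = (1 - (-4)·2.000 - (-4)·1.000) / (11) = 1.182
  y = (-2 - (4)·-1.000 - (-2)·1.000) / (7) = 0.571
  z = (-2 - (-2)·-1.000 - (-2)·2.000) / (-7) = 0.000
Iteration 2:
  x = (1 - (-4)·0.571 - (-4)·0.000) / (11) = 0.299
  y = (-2 - (4)·1.182 - (-2)·0.000) / (7) = -0.961
  z = (-2 - (-2)·1.182 - (-2)·0.571) / (-7) = -0.215
Iteration 3:
  x = (1 - (-4)·-0.961 - (-4)·-0.215) / (11) = -0.337
  y = (-2 - (4)·0.299 - (-2)·-0.215) / (7) = -0.518
  z = (-2 - (-2)·0.299 - (-2)·-0.961) / (-7) = 0.475

(-0.337, -0.518, 0.475)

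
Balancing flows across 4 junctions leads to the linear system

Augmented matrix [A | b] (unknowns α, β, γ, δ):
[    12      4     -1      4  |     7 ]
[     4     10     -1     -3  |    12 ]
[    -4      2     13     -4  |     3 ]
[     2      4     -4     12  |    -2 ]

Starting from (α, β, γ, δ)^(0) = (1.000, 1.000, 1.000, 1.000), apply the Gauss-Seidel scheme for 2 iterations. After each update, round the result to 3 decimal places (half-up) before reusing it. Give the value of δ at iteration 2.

Iteration 1:
  α = (7 - (4)·1.000 - (-1)·1.000 - (4)·1.000) / (12) = 0.000
  β = (12 - (4)·0.000 - (-1)·1.000 - (-3)·1.000) / (10) = 1.600
  γ = (3 - (-4)·0.000 - (2)·1.600 - (-4)·1.000) / (13) = 0.292
  δ = (-2 - (2)·0.000 - (4)·1.600 - (-4)·0.292) / (12) = -0.603
Iteration 2:
  α = (7 - (4)·1.600 - (-1)·0.292 - (4)·-0.603) / (12) = 0.275
  β = (12 - (4)·0.275 - (-1)·0.292 - (-3)·-0.603) / (10) = 0.938
  γ = (3 - (-4)·0.275 - (2)·0.938 - (-4)·-0.603) / (13) = -0.014
  δ = (-2 - (2)·0.275 - (4)·0.938 - (-4)·-0.014) / (12) = -0.530

-0.530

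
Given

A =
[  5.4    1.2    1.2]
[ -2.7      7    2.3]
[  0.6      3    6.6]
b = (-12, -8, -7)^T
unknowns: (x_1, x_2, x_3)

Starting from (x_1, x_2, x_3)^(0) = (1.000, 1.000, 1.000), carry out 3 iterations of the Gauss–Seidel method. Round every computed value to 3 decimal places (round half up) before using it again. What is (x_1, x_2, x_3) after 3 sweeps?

(-1.789, -1.823, -0.069)

Iteration 1:
  x_1 = (-12 - (1.2)·1.000 - (1.2)·1.000) / (5.4) = -2.667
  x_2 = (-8 - (-2.7)·-2.667 - (2.3)·1.000) / (7) = -2.500
  x_3 = (-7 - (0.6)·-2.667 - (3)·-2.500) / (6.6) = 0.318
Iteration 2:
  x_1 = (-12 - (1.2)·-2.500 - (1.2)·0.318) / (5.4) = -1.737
  x_2 = (-8 - (-2.7)·-1.737 - (2.3)·0.318) / (7) = -1.917
  x_3 = (-7 - (0.6)·-1.737 - (3)·-1.917) / (6.6) = -0.031
Iteration 3:
  x_1 = (-12 - (1.2)·-1.917 - (1.2)·-0.031) / (5.4) = -1.789
  x_2 = (-8 - (-2.7)·-1.789 - (2.3)·-0.031) / (7) = -1.823
  x_3 = (-7 - (0.6)·-1.789 - (3)·-1.823) / (6.6) = -0.069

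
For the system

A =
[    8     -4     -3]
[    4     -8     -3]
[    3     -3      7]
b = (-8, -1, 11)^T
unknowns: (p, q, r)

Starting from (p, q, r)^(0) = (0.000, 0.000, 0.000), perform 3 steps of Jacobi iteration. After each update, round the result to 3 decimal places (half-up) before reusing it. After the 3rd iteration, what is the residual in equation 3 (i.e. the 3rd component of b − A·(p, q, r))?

Iteration 1:
  p = (-8 - (-4)·0.000 - (-3)·0.000) / (8) = -1.000
  q = (-1 - (4)·0.000 - (-3)·0.000) / (-8) = 0.125
  r = (11 - (3)·0.000 - (-3)·0.000) / (7) = 1.571
Iteration 2:
  p = (-8 - (-4)·0.125 - (-3)·1.571) / (8) = -0.348
  q = (-1 - (4)·-1.000 - (-3)·1.571) / (-8) = -0.964
  r = (11 - (3)·-1.000 - (-3)·0.125) / (7) = 2.054
Iteration 3:
  p = (-8 - (-4)·-0.964 - (-3)·2.054) / (8) = -0.712
  q = (-1 - (4)·-0.348 - (-3)·2.054) / (-8) = -0.819
  r = (11 - (3)·-0.348 - (-3)·-0.964) / (7) = 1.307
Residual b − A·x = (-1.659, -0.783, 1.530)

1.530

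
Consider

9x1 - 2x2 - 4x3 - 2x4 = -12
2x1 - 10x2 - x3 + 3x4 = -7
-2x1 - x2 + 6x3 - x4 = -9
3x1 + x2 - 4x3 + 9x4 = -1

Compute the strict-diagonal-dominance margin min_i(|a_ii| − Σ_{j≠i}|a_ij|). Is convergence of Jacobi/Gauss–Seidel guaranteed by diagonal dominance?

row 1: |9| − (2+4+2) = 1
row 2: |-10| − (2+1+3) = 4
row 3: |6| − (2+1+1) = 2
row 4: |9| − (3+1+4) = 1
minimum over rows = 1 → strictly diagonally dominant (convergence guaranteed)

1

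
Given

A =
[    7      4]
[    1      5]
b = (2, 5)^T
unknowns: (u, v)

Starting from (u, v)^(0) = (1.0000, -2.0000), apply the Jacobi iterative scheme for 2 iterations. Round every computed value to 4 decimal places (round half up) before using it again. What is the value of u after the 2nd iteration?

-0.1714

Iteration 1:
  u = (2 - (4)·-2.0000) / (7) = 1.4286
  v = (5 - (1)·1.0000) / (5) = 0.8000
Iteration 2:
  u = (2 - (4)·0.8000) / (7) = -0.1714
  v = (5 - (1)·1.4286) / (5) = 0.7143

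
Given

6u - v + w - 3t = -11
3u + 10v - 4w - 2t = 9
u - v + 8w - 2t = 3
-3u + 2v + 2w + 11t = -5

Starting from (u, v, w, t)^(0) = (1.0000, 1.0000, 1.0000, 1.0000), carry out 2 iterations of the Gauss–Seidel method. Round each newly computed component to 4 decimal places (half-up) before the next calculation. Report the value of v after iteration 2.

1.7506

Iteration 1:
  u = (-11 - (-1)·1.0000 - (1)·1.0000 - (-3)·1.0000) / (6) = -1.3333
  v = (9 - (3)·-1.3333 - (-4)·1.0000 - (-2)·1.0000) / (10) = 1.9000
  w = (3 - (1)·-1.3333 - (-1)·1.9000 - (-2)·1.0000) / (8) = 1.0292
  t = (-5 - (-3)·-1.3333 - (2)·1.9000 - (2)·1.0292) / (11) = -1.3508
Iteration 2:
  u = (-11 - (-1)·1.9000 - (1)·1.0292 - (-3)·-1.3508) / (6) = -2.3636
  v = (9 - (3)·-2.3636 - (-4)·1.0292 - (-2)·-1.3508) / (10) = 1.7506
  w = (3 - (1)·-2.3636 - (-1)·1.7506 - (-2)·-1.3508) / (8) = 0.5516
  t = (-5 - (-3)·-2.3636 - (2)·1.7506 - (2)·0.5516) / (11) = -1.5177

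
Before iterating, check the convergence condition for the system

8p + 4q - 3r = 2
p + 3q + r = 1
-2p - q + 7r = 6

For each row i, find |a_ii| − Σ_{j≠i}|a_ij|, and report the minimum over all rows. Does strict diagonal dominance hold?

1

row 1: |8| − (4+3) = 1
row 2: |3| − (1+1) = 1
row 3: |7| − (2+1) = 4
minimum over rows = 1 → strictly diagonally dominant (convergence guaranteed)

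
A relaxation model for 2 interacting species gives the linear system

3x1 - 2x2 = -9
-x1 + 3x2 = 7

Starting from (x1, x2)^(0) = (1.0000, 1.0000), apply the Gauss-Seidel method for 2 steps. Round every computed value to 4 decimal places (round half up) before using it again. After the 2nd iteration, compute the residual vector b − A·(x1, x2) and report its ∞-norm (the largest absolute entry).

Iteration 1:
  x1 = (-9 - (-2)·1.0000) / (3) = -2.3333
  x2 = (7 - (-1)·-2.3333) / (3) = 1.5556
Iteration 2:
  x1 = (-9 - (-2)·1.5556) / (3) = -1.9629
  x2 = (7 - (-1)·-1.9629) / (3) = 1.6790
Residual b − A·x = (0.2467, 0.0001); ∞-norm = 0.2467

0.2467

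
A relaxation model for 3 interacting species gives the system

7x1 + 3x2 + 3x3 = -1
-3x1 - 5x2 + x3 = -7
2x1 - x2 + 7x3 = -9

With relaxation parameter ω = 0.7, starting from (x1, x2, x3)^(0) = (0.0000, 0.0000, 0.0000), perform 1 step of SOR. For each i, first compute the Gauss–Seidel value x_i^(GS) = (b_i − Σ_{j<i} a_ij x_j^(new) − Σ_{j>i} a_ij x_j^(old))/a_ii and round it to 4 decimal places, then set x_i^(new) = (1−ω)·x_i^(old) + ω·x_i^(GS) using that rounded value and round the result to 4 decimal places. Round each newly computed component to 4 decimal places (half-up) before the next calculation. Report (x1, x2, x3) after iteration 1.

(-0.1000, 1.0220, -0.7778)

Iteration 1:
  x1: GS value = (-1 - (3)·0.0000 - (3)·0.0000) / (7) = -0.1429;  x1 ← (1−ω)·0.0000 + ω·-0.1429 = -0.1000
  x2: GS value = (-7 - (-3)·-0.1000 - (1)·0.0000) / (-5) = 1.4600;  x2 ← (1−ω)·0.0000 + ω·1.4600 = 1.0220
  x3: GS value = (-9 - (2)·-0.1000 - (-1)·1.0220) / (7) = -1.1111;  x3 ← (1−ω)·0.0000 + ω·-1.1111 = -0.7778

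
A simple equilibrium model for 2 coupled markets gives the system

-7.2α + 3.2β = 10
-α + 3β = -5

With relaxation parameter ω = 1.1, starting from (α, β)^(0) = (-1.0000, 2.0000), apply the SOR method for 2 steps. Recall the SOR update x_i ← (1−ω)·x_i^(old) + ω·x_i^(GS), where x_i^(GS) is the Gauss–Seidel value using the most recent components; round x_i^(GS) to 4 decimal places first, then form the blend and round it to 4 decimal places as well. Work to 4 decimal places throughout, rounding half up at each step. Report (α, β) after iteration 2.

Iteration 1:
  α: GS value = (10 - (3.2)·2.0000) / (-7.2) = -0.5000;  α ← (1−ω)·-1.0000 + ω·-0.5000 = -0.4500
  β: GS value = (-5 - (-1)·-0.4500) / (3) = -1.8167;  β ← (1−ω)·2.0000 + ω·-1.8167 = -2.1984
Iteration 2:
  α: GS value = (10 - (3.2)·-2.1984) / (-7.2) = -2.3660;  α ← (1−ω)·-0.4500 + ω·-2.3660 = -2.5576
  β: GS value = (-5 - (-1)·-2.5576) / (3) = -2.5192;  β ← (1−ω)·-2.1984 + ω·-2.5192 = -2.5513

(-2.5576, -2.5513)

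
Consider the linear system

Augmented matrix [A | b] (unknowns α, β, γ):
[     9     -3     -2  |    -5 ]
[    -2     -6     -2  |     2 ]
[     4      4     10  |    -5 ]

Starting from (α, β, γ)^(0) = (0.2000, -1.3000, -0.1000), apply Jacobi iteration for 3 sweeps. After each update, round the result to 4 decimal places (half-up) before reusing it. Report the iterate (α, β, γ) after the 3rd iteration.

(-0.5363, -0.1200, -0.2330)

Iteration 1:
  α = (-5 - (-3)·-1.3000 - (-2)·-0.1000) / (9) = -1.0111
  β = (2 - (-2)·0.2000 - (-2)·-0.1000) / (-6) = -0.3667
  γ = (-5 - (4)·0.2000 - (4)·-1.3000) / (10) = -0.0600
Iteration 2:
  α = (-5 - (-3)·-0.3667 - (-2)·-0.0600) / (9) = -0.6911
  β = (2 - (-2)·-1.0111 - (-2)·-0.0600) / (-6) = 0.0237
  γ = (-5 - (4)·-1.0111 - (4)·-0.3667) / (10) = 0.0511
Iteration 3:
  α = (-5 - (-3)·0.0237 - (-2)·0.0511) / (9) = -0.5363
  β = (2 - (-2)·-0.6911 - (-2)·0.0511) / (-6) = -0.1200
  γ = (-5 - (4)·-0.6911 - (4)·0.0237) / (10) = -0.2330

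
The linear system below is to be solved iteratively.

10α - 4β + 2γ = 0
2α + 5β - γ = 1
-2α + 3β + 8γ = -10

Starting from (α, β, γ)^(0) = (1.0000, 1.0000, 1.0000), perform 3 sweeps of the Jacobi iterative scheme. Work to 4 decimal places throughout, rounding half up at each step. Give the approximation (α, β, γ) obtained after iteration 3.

Iteration 1:
  α = (0 - (-4)·1.0000 - (2)·1.0000) / (10) = 0.2000
  β = (1 - (2)·1.0000 - (-1)·1.0000) / (5) = 0.0000
  γ = (-10 - (-2)·1.0000 - (3)·1.0000) / (8) = -1.3750
Iteration 2:
  α = (0 - (-4)·0.0000 - (2)·-1.3750) / (10) = 0.2750
  β = (1 - (2)·0.2000 - (-1)·-1.3750) / (5) = -0.1550
  γ = (-10 - (-2)·0.2000 - (3)·0.0000) / (8) = -1.2000
Iteration 3:
  α = (0 - (-4)·-0.1550 - (2)·-1.2000) / (10) = 0.1780
  β = (1 - (2)·0.2750 - (-1)·-1.2000) / (5) = -0.1500
  γ = (-10 - (-2)·0.2750 - (3)·-0.1550) / (8) = -1.1231

(0.1780, -0.1500, -1.1231)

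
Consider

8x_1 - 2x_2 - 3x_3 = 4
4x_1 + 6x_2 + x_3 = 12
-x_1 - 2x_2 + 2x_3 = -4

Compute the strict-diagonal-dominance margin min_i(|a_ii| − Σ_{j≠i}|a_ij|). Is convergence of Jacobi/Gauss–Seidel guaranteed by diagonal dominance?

-1

row 1: |8| − (2+3) = 3
row 2: |6| − (4+1) = 1
row 3: |2| − (1+2) = -1
minimum over rows = -1 → not strictly diagonally dominant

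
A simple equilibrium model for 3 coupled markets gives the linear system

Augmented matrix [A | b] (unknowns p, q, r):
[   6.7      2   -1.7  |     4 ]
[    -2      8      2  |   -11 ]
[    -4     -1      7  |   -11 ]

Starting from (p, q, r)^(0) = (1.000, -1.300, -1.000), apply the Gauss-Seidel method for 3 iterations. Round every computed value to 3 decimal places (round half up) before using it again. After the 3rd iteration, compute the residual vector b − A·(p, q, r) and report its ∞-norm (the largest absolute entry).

0.059

Iteration 1:
  p = (4 - (2)·-1.300 - (-1.7)·-1.000) / (6.7) = 0.731
  q = (-11 - (-2)·0.731 - (2)·-1.000) / (8) = -0.942
  r = (-11 - (-4)·0.731 - (-1)·-0.942) / (7) = -1.288
Iteration 2:
  p = (4 - (2)·-0.942 - (-1.7)·-1.288) / (6.7) = 0.551
  q = (-11 - (-2)·0.551 - (2)·-1.288) / (8) = -0.915
  r = (-11 - (-4)·0.551 - (-1)·-0.915) / (7) = -1.387
Iteration 3:
  p = (4 - (2)·-0.915 - (-1.7)·-1.387) / (6.7) = 0.518
  q = (-11 - (-2)·0.518 - (2)·-1.387) / (8) = -0.899
  r = (-11 - (-4)·0.518 - (-1)·-0.899) / (7) = -1.404
Residual b − A·x = (-0.059, 0.036, 0.001); ∞-norm = 0.059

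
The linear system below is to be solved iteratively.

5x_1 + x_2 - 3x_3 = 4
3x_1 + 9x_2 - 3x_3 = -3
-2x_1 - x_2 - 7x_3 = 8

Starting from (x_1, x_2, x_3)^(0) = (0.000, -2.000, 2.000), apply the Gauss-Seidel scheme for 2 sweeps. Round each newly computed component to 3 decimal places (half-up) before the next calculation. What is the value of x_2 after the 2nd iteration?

-0.866

Iteration 1:
  x_1 = (4 - (1)·-2.000 - (-3)·2.000) / (5) = 2.400
  x_2 = (-3 - (3)·2.400 - (-3)·2.000) / (9) = -0.467
  x_3 = (8 - (-2)·2.400 - (-1)·-0.467) / (-7) = -1.762
Iteration 2:
  x_1 = (4 - (1)·-0.467 - (-3)·-1.762) / (5) = -0.164
  x_2 = (-3 - (3)·-0.164 - (-3)·-1.762) / (9) = -0.866
  x_3 = (8 - (-2)·-0.164 - (-1)·-0.866) / (-7) = -0.972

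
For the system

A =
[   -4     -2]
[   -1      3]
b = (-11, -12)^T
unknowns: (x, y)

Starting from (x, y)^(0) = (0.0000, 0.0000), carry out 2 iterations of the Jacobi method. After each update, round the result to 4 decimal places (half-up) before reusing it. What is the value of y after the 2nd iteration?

Iteration 1:
  x = (-11 - (-2)·0.0000) / (-4) = 2.7500
  y = (-12 - (-1)·0.0000) / (3) = -4.0000
Iteration 2:
  x = (-11 - (-2)·-4.0000) / (-4) = 4.7500
  y = (-12 - (-1)·2.7500) / (3) = -3.0833

-3.0833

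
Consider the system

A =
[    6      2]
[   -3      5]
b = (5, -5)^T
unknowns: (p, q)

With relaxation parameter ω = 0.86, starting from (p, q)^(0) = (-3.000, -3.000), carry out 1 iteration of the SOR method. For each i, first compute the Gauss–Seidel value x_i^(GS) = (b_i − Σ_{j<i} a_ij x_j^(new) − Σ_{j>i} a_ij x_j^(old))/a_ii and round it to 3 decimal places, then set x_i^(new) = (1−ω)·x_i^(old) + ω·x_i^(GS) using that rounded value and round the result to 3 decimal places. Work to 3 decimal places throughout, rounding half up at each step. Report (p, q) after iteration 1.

(1.156, -0.683)

Iteration 1:
  p: GS value = (5 - (2)·-3.000) / (6) = 1.833;  p ← (1−ω)·-3.000 + ω·1.833 = 1.156
  q: GS value = (-5 - (-3)·1.156) / (5) = -0.306;  q ← (1−ω)·-3.000 + ω·-0.306 = -0.683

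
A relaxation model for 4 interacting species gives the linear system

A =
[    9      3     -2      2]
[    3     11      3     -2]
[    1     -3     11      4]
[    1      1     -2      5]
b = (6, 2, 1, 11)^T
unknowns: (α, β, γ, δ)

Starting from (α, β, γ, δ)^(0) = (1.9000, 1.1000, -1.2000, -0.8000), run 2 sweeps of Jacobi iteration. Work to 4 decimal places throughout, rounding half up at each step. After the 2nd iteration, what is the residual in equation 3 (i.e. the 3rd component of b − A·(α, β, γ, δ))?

Iteration 1:
  α = (6 - (3)·1.1000 - (-2)·-1.2000 - (2)·-0.8000) / (9) = 0.2111
  β = (2 - (3)·1.9000 - (3)·-1.2000 - (-2)·-0.8000) / (11) = -0.1545
  γ = (1 - (1)·1.9000 - (-3)·1.1000 - (4)·-0.8000) / (11) = 0.5091
  δ = (11 - (1)·1.9000 - (1)·1.1000 - (-2)·-1.2000) / (5) = 1.1200
Iteration 2:
  α = (6 - (3)·-0.1545 - (-2)·0.5091 - (2)·1.1200) / (9) = 0.5824
  β = (2 - (3)·0.2111 - (3)·0.5091 - (-2)·1.1200) / (11) = 0.1890
  γ = (1 - (1)·0.2111 - (-3)·-0.1545 - (4)·1.1200) / (11) = -0.3777
  δ = (11 - (1)·0.2111 - (1)·-0.1545 - (-2)·0.5091) / (5) = 2.3923
Residual b − A·x = (-5.3486, 4.0915, -4.4299, -2.4883)

-4.4299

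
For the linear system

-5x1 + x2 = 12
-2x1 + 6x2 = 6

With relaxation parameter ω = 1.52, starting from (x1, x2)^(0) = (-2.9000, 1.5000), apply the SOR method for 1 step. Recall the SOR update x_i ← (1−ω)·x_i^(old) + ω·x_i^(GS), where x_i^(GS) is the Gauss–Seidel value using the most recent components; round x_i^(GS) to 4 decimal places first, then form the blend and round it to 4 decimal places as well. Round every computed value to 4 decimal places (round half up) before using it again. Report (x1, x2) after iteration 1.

Iteration 1:
  x1: GS value = (12 - (1)·1.5000) / (-5) = -2.1000;  x1 ← (1−ω)·-2.9000 + ω·-2.1000 = -1.6840
  x2: GS value = (6 - (-2)·-1.6840) / (6) = 0.4387;  x2 ← (1−ω)·1.5000 + ω·0.4387 = -0.1132

(-1.6840, -0.1132)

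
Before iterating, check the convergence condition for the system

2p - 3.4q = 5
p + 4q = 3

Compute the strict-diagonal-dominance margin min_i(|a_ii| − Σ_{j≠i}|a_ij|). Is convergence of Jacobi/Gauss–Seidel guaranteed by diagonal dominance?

row 1: |2| − (3.4) = -1.4
row 2: |4| − (1) = 3
minimum over rows = -1.4 → not strictly diagonally dominant

-1.4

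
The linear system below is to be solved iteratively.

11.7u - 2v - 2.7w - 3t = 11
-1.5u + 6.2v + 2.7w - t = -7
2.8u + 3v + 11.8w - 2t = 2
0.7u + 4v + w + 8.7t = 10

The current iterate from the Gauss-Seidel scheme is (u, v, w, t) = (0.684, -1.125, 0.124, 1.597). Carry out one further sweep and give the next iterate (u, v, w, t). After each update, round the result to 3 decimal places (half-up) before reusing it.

One sweep:
  u = (11 - (-2)·-1.125 - (-2.7)·0.124 - (-3)·1.597) / (11.7) = 1.186
  v = (-7 - (-1.5)·1.186 - (2.7)·0.124 - (-1)·1.597) / (6.2) = -0.639
  w = (2 - (2.8)·1.186 - (3)·-0.639 - (-2)·1.597) / (11.8) = 0.321
  t = (10 - (0.7)·1.186 - (4)·-0.639 - (1)·0.321) / (8.7) = 1.311

(1.186, -0.639, 0.321, 1.311)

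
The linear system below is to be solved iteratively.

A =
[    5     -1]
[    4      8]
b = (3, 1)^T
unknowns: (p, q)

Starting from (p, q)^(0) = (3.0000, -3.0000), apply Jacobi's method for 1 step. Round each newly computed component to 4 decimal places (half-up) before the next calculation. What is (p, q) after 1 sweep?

Iteration 1:
  p = (3 - (-1)·-3.0000) / (5) = 0.0000
  q = (1 - (4)·3.0000) / (8) = -1.3750

(0.0000, -1.3750)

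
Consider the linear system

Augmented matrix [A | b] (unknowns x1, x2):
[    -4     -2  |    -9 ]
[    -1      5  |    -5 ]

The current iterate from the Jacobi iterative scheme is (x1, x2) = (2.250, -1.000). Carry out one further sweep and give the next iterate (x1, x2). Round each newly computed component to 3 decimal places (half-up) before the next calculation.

(2.750, -0.550)

One sweep:
  x1 = (-9 - (-2)·-1.000) / (-4) = 2.750
  x2 = (-5 - (-1)·2.250) / (5) = -0.550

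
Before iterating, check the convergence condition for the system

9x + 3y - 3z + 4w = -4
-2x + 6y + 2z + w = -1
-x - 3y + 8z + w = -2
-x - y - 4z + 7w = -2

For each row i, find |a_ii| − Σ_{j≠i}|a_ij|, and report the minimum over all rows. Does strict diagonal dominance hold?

-1

row 1: |9| − (3+3+4) = -1
row 2: |6| − (2+2+1) = 1
row 3: |8| − (1+3+1) = 3
row 4: |7| − (1+1+4) = 1
minimum over rows = -1 → not strictly diagonally dominant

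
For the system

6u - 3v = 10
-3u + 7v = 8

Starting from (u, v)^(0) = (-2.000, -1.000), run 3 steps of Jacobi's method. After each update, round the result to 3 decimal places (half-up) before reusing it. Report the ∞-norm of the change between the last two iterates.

Iteration 1:
  u = (10 - (-3)·-1.000) / (6) = 1.167
  v = (8 - (-3)·-2.000) / (7) = 0.286
Iteration 2:
  u = (10 - (-3)·0.286) / (6) = 1.810
  v = (8 - (-3)·1.167) / (7) = 1.643
Iteration 3:
  u = (10 - (-3)·1.643) / (6) = 2.488
  v = (8 - (-3)·1.810) / (7) = 1.919
Change: (0.678, 0.276) → max |·| = 0.678

0.678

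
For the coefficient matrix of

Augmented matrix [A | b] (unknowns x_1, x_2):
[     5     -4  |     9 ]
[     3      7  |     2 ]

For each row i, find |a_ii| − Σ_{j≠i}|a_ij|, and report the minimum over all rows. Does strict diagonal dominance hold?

row 1: |5| − (4) = 1
row 2: |7| − (3) = 4
minimum over rows = 1 → strictly diagonally dominant (convergence guaranteed)

1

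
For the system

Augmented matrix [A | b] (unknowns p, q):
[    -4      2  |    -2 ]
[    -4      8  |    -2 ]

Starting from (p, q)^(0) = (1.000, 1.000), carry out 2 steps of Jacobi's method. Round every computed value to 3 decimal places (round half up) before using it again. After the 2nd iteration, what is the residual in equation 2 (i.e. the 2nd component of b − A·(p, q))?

Iteration 1:
  p = (-2 - (2)·1.000) / (-4) = 1.000
  q = (-2 - (-4)·1.000) / (8) = 0.250
Iteration 2:
  p = (-2 - (2)·0.250) / (-4) = 0.625
  q = (-2 - (-4)·1.000) / (8) = 0.250
Residual b − A·x = (0.000, -1.500)

-1.500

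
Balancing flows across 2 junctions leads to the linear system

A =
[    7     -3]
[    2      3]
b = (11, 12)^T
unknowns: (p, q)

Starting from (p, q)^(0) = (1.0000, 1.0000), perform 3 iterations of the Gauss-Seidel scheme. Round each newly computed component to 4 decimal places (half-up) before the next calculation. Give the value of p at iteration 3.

Iteration 1:
  p = (11 - (-3)·1.0000) / (7) = 2.0000
  q = (12 - (2)·2.0000) / (3) = 2.6667
Iteration 2:
  p = (11 - (-3)·2.6667) / (7) = 2.7143
  q = (12 - (2)·2.7143) / (3) = 2.1905
Iteration 3:
  p = (11 - (-3)·2.1905) / (7) = 2.5102
  q = (12 - (2)·2.5102) / (3) = 2.3265

2.5102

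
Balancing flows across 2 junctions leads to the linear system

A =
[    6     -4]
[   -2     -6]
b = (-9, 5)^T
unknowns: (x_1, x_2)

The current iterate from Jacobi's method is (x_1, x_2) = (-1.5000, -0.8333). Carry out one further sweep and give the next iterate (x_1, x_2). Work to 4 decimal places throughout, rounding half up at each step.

(-2.0555, -0.3333)

One sweep:
  x_1 = (-9 - (-4)·-0.8333) / (6) = -2.0555
  x_2 = (5 - (-2)·-1.5000) / (-6) = -0.3333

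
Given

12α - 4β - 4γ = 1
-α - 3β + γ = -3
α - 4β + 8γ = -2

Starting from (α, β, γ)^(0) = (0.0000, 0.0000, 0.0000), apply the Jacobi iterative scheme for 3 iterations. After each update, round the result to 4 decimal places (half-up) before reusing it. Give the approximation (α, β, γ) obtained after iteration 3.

Iteration 1:
  α = (1 - (-4)·0.0000 - (-4)·0.0000) / (12) = 0.0833
  β = (-3 - (-1)·0.0000 - (1)·0.0000) / (-3) = 1.0000
  γ = (-2 - (1)·0.0000 - (-4)·0.0000) / (8) = -0.2500
Iteration 2:
  α = (1 - (-4)·1.0000 - (-4)·-0.2500) / (12) = 0.3333
  β = (-3 - (-1)·0.0833 - (1)·-0.2500) / (-3) = 0.8889
  γ = (-2 - (1)·0.0833 - (-4)·1.0000) / (8) = 0.2396
Iteration 3:
  α = (1 - (-4)·0.8889 - (-4)·0.2396) / (12) = 0.4595
  β = (-3 - (-1)·0.3333 - (1)·0.2396) / (-3) = 0.9688
  γ = (-2 - (1)·0.3333 - (-4)·0.8889) / (8) = 0.1528

(0.4595, 0.9688, 0.1528)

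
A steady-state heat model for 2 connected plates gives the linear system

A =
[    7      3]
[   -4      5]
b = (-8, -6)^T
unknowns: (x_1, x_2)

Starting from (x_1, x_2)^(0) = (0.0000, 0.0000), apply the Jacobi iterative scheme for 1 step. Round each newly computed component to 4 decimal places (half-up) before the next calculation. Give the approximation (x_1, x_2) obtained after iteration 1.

(-1.1429, -1.2000)

Iteration 1:
  x_1 = (-8 - (3)·0.0000) / (7) = -1.1429
  x_2 = (-6 - (-4)·0.0000) / (5) = -1.2000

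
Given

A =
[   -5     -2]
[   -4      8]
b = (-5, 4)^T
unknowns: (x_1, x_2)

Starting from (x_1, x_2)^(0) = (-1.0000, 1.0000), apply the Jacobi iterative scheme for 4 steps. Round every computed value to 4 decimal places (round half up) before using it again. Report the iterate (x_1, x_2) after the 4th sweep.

(0.6000, 0.8400)

Iteration 1:
  x_1 = (-5 - (-2)·1.0000) / (-5) = 0.6000
  x_2 = (4 - (-4)·-1.0000) / (8) = 0.0000
Iteration 2:
  x_1 = (-5 - (-2)·0.0000) / (-5) = 1.0000
  x_2 = (4 - (-4)·0.6000) / (8) = 0.8000
Iteration 3:
  x_1 = (-5 - (-2)·0.8000) / (-5) = 0.6800
  x_2 = (4 - (-4)·1.0000) / (8) = 1.0000
Iteration 4:
  x_1 = (-5 - (-2)·1.0000) / (-5) = 0.6000
  x_2 = (4 - (-4)·0.6800) / (8) = 0.8400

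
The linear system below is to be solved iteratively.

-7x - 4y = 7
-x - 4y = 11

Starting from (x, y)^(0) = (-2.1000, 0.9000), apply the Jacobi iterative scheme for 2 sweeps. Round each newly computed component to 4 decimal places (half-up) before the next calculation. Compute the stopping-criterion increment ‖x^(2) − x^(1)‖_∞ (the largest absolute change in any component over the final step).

1.7857

Iteration 1:
  x = (7 - (-4)·0.9000) / (-7) = -1.5143
  y = (11 - (-1)·-2.1000) / (-4) = -2.2250
Iteration 2:
  x = (7 - (-4)·-2.2250) / (-7) = 0.2714
  y = (11 - (-1)·-1.5143) / (-4) = -2.3714
Change: (1.7857, -0.1464) → max |·| = 1.7857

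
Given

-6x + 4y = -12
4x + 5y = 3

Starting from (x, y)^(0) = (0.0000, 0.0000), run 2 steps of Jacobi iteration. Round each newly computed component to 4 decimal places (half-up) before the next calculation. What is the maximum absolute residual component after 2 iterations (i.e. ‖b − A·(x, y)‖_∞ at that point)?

6.4000

Iteration 1:
  x = (-12 - (4)·0.0000) / (-6) = 2.0000
  y = (3 - (4)·0.0000) / (5) = 0.6000
Iteration 2:
  x = (-12 - (4)·0.6000) / (-6) = 2.4000
  y = (3 - (4)·2.0000) / (5) = -1.0000
Residual b − A·x = (6.4000, -1.6000); ∞-norm = 6.4000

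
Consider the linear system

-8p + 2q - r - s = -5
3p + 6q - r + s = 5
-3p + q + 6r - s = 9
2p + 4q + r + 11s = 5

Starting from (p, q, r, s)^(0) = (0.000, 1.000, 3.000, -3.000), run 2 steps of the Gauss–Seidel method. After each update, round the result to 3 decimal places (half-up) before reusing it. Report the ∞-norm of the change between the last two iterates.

Iteration 1:
  p = (-5 - (2)·1.000 - (-1)·3.000 - (-1)·-3.000) / (-8) = 0.875
  q = (5 - (3)·0.875 - (-1)·3.000 - (1)·-3.000) / (6) = 1.396
  r = (9 - (-3)·0.875 - (1)·1.396 - (-1)·-3.000) / (6) = 1.205
  s = (5 - (2)·0.875 - (4)·1.396 - (1)·1.205) / (11) = -0.322
Iteration 2:
  p = (-5 - (2)·1.396 - (-1)·1.205 - (-1)·-0.322) / (-8) = 0.864
  q = (5 - (3)·0.864 - (-1)·1.205 - (1)·-0.322) / (6) = 0.656
  r = (9 - (-3)·0.864 - (1)·0.656 - (-1)·-0.322) / (6) = 1.769
  s = (5 - (2)·0.864 - (4)·0.656 - (1)·1.769) / (11) = -0.102
Change: (-0.011, -0.740, 0.564, 0.220) → max |·| = 0.740

0.740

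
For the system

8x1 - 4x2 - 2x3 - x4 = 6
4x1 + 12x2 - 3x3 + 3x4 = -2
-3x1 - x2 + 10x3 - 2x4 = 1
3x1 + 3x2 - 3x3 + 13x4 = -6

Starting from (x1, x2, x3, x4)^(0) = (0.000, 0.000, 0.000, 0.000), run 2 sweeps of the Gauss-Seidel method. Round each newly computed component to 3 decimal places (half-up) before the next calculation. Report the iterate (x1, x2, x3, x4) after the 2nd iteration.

(0.553, -0.162, 0.155, -0.516)

Iteration 1:
  x1 = (6 - (-4)·0.000 - (-2)·0.000 - (-1)·0.000) / (8) = 0.750
  x2 = (-2 - (4)·0.750 - (-3)·0.000 - (3)·0.000) / (12) = -0.417
  x3 = (1 - (-3)·0.750 - (-1)·-0.417 - (-2)·0.000) / (10) = 0.283
  x4 = (-6 - (3)·0.750 - (3)·-0.417 - (-3)·0.283) / (13) = -0.473
Iteration 2:
  x1 = (6 - (-4)·-0.417 - (-2)·0.283 - (-1)·-0.473) / (8) = 0.553
  x2 = (-2 - (4)·0.553 - (-3)·0.283 - (3)·-0.473) / (12) = -0.162
  x3 = (1 - (-3)·0.553 - (-1)·-0.162 - (-2)·-0.473) / (10) = 0.155
  x4 = (-6 - (3)·0.553 - (3)·-0.162 - (-3)·0.155) / (13) = -0.516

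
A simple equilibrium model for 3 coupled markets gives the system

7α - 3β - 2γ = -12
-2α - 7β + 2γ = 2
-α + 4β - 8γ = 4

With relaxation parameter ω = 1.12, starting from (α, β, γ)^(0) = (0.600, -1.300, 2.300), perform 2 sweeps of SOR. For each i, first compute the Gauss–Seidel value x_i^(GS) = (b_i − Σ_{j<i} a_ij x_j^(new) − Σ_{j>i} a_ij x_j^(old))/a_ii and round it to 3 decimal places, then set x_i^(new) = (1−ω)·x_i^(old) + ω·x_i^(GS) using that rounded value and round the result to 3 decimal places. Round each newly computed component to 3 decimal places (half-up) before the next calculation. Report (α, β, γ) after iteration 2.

(-1.104, -0.080, -0.460)

Iteration 1:
  α: GS value = (-12 - (-3)·-1.300 - (-2)·2.300) / (7) = -1.614;  α ← (1−ω)·0.600 + ω·-1.614 = -1.880
  β: GS value = (2 - (-2)·-1.880 - (2)·2.300) / (-7) = 0.909;  β ← (1−ω)·-1.300 + ω·0.909 = 1.174
  γ: GS value = (4 - (-1)·-1.880 - (4)·1.174) / (-8) = 0.322;  γ ← (1−ω)·2.300 + ω·0.322 = 0.085
Iteration 2:
  α: GS value = (-12 - (-3)·1.174 - (-2)·0.085) / (7) = -1.187;  α ← (1−ω)·-1.880 + ω·-1.187 = -1.104
  β: GS value = (2 - (-2)·-1.104 - (2)·0.085) / (-7) = 0.054;  β ← (1−ω)·1.174 + ω·0.054 = -0.080
  γ: GS value = (4 - (-1)·-1.104 - (4)·-0.080) / (-8) = -0.402;  γ ← (1−ω)·0.085 + ω·-0.402 = -0.460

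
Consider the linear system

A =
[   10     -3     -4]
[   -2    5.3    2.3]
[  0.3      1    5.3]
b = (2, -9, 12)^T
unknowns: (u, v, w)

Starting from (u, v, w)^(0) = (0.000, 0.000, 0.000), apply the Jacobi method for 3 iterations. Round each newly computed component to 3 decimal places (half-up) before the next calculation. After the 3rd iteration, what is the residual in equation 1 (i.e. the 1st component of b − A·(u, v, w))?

Iteration 1:
  u = (2 - (-3)·0.000 - (-4)·0.000) / (10) = 0.200
  v = (-9 - (-2)·0.000 - (2.3)·0.000) / (5.3) = -1.698
  w = (12 - (0.3)·0.000 - (1)·0.000) / (5.3) = 2.264
Iteration 2:
  u = (2 - (-3)·-1.698 - (-4)·2.264) / (10) = 0.596
  v = (-9 - (-2)·0.200 - (2.3)·2.264) / (5.3) = -2.605
  w = (12 - (0.3)·0.200 - (1)·-1.698) / (5.3) = 2.573
Iteration 3:
  u = (2 - (-3)·-2.605 - (-4)·2.573) / (10) = 0.448
  v = (-9 - (-2)·0.596 - (2.3)·2.573) / (5.3) = -2.590
  w = (12 - (0.3)·0.596 - (1)·-2.605) / (5.3) = 2.722
Residual b − A·x = (0.638, -0.638, 0.029)

0.638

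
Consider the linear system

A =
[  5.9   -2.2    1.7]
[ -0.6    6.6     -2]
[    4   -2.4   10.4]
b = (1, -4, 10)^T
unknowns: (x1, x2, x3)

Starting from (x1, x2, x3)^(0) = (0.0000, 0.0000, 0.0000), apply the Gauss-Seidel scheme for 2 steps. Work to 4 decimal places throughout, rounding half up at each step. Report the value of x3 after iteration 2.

Iteration 1:
  x1 = (1 - (-2.2)·0.0000 - (1.7)·0.0000) / (5.9) = 0.1695
  x2 = (-4 - (-0.6)·0.1695 - (-2)·0.0000) / (6.6) = -0.5907
  x3 = (10 - (4)·0.1695 - (-2.4)·-0.5907) / (10.4) = 0.7600
Iteration 2:
  x1 = (1 - (-2.2)·-0.5907 - (1.7)·0.7600) / (5.9) = -0.2698
  x2 = (-4 - (-0.6)·-0.2698 - (-2)·0.7600) / (6.6) = -0.4003
  x3 = (10 - (4)·-0.2698 - (-2.4)·-0.4003) / (10.4) = 0.9729

0.9729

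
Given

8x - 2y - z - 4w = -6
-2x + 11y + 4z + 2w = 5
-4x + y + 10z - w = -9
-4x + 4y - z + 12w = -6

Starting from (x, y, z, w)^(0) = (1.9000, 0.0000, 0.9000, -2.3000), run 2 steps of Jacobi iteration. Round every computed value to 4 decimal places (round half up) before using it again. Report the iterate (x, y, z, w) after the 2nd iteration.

Iteration 1:
  x = (-6 - (-2)·0.0000 - (-1)·0.9000 - (-4)·-2.3000) / (8) = -1.7875
  y = (5 - (-2)·1.9000 - (4)·0.9000 - (2)·-2.3000) / (11) = 0.8909
  z = (-9 - (-4)·1.9000 - (1)·0.0000 - (-1)·-2.3000) / (10) = -0.3700
  w = (-6 - (-4)·1.9000 - (4)·0.0000 - (-1)·0.9000) / (12) = 0.2083
Iteration 2:
  x = (-6 - (-2)·0.8909 - (-1)·-0.3700 - (-4)·0.2083) / (8) = -0.4694
  y = (5 - (-2)·-1.7875 - (4)·-0.3700 - (2)·0.2083) / (11) = 0.2262
  z = (-9 - (-4)·-1.7875 - (1)·0.8909 - (-1)·0.2083) / (10) = -1.6833
  w = (-6 - (-4)·-1.7875 - (4)·0.8909 - (-1)·-0.3700) / (12) = -1.4236

(-0.4694, 0.2262, -1.6833, -1.4236)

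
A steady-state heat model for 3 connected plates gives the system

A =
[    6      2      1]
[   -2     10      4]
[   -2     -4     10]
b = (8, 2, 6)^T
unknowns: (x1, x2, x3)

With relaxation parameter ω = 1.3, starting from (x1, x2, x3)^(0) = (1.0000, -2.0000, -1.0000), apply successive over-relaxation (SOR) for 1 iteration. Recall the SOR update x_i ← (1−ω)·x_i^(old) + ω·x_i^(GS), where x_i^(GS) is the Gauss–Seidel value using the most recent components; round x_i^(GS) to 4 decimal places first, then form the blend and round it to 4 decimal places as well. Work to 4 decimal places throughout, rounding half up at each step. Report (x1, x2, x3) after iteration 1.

(2.5167, 2.0343, 2.7922)

Iteration 1:
  x1: GS value = (8 - (2)·-2.0000 - (1)·-1.0000) / (6) = 2.1667;  x1 ← (1−ω)·1.0000 + ω·2.1667 = 2.5167
  x2: GS value = (2 - (-2)·2.5167 - (4)·-1.0000) / (10) = 1.1033;  x2 ← (1−ω)·-2.0000 + ω·1.1033 = 2.0343
  x3: GS value = (6 - (-2)·2.5167 - (-4)·2.0343) / (10) = 1.9171;  x3 ← (1−ω)·-1.0000 + ω·1.9171 = 2.7922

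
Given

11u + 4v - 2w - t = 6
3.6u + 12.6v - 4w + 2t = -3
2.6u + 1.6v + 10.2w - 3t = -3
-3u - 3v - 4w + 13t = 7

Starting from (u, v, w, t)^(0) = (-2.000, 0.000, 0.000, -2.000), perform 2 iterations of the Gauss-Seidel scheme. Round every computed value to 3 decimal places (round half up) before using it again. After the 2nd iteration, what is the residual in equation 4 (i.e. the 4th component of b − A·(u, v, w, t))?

-0.003

Iteration 1:
  u = (6 - (4)·0.000 - (-2)·0.000 - (-1)·-2.000) / (11) = 0.364
  v = (-3 - (3.6)·0.364 - (-4)·0.000 - (2)·-2.000) / (12.6) = -0.025
  w = (-3 - (2.6)·0.364 - (1.6)·-0.025 - (-3)·-2.000) / (10.2) = -0.971
  t = (7 - (-3)·0.364 - (-3)·-0.025 - (-4)·-0.971) / (13) = 0.318
Iteration 2:
  u = (6 - (4)·-0.025 - (-2)·-0.971 - (-1)·0.318) / (11) = 0.407
  v = (-3 - (3.6)·0.407 - (-4)·-0.971 - (2)·0.318) / (12.6) = -0.713
  w = (-3 - (2.6)·0.407 - (1.6)·-0.713 - (-3)·0.318) / (10.2) = -0.192
  t = (7 - (-3)·0.407 - (-3)·-0.713 - (-4)·-0.192) / (13) = 0.409
Residual b − A·x = (4.400, 2.933, 0.268, -0.003)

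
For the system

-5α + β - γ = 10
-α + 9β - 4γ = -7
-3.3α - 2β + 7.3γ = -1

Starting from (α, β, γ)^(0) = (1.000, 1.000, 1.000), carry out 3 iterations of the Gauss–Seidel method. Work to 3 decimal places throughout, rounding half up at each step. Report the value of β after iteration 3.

-1.624

Iteration 1:
  α = (10 - (1)·1.000 - (-1)·1.000) / (-5) = -2.000
  β = (-7 - (-1)·-2.000 - (-4)·1.000) / (9) = -0.556
  γ = (-1 - (-3.3)·-2.000 - (-2)·-0.556) / (7.3) = -1.193
Iteration 2:
  α = (10 - (1)·-0.556 - (-1)·-1.193) / (-5) = -1.873
  β = (-7 - (-1)·-1.873 - (-4)·-1.193) / (9) = -1.516
  γ = (-1 - (-3.3)·-1.873 - (-2)·-1.516) / (7.3) = -1.399
Iteration 3:
  α = (10 - (1)·-1.516 - (-1)·-1.399) / (-5) = -2.023
  β = (-7 - (-1)·-2.023 - (-4)·-1.399) / (9) = -1.624
  γ = (-1 - (-3.3)·-2.023 - (-2)·-1.624) / (7.3) = -1.496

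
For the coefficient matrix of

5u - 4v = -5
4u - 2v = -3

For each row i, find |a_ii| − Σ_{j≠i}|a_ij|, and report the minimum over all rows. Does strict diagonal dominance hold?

-2

row 1: |5| − (4) = 1
row 2: |-2| − (4) = -2
minimum over rows = -2 → not strictly diagonally dominant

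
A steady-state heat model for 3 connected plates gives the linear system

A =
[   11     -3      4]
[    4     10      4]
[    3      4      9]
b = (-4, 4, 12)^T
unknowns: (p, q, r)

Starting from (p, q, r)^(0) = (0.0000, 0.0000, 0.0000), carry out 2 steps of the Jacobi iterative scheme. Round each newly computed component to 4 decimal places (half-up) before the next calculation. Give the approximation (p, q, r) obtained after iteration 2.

(-0.7394, 0.0121, 1.2768)

Iteration 1:
  p = (-4 - (-3)·0.0000 - (4)·0.0000) / (11) = -0.3636
  q = (4 - (4)·0.0000 - (4)·0.0000) / (10) = 0.4000
  r = (12 - (3)·0.0000 - (4)·0.0000) / (9) = 1.3333
Iteration 2:
  p = (-4 - (-3)·0.4000 - (4)·1.3333) / (11) = -0.7394
  q = (4 - (4)·-0.3636 - (4)·1.3333) / (10) = 0.0121
  r = (12 - (3)·-0.3636 - (4)·0.4000) / (9) = 1.2768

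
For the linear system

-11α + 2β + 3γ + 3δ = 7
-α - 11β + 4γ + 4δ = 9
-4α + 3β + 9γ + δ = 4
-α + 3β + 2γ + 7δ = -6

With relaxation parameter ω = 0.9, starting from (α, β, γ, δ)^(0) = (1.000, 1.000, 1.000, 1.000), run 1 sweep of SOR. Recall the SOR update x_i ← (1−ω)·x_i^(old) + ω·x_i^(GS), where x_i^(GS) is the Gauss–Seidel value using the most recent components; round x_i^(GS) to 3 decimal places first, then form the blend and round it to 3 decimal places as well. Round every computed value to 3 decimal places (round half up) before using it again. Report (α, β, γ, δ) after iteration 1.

Iteration 1:
  α: GS value = (7 - (2)·1.000 - (3)·1.000 - (3)·1.000) / (-11) = 0.091;  α ← (1−ω)·1.000 + ω·0.091 = 0.182
  β: GS value = (9 - (-1)·0.182 - (4)·1.000 - (4)·1.000) / (-11) = -0.107;  β ← (1−ω)·1.000 + ω·-0.107 = 0.004
  γ: GS value = (4 - (-4)·0.182 - (3)·0.004 - (1)·1.000) / (9) = 0.413;  γ ← (1−ω)·1.000 + ω·0.413 = 0.472
  δ: GS value = (-6 - (-1)·0.182 - (3)·0.004 - (2)·0.472) / (7) = -0.968;  δ ← (1−ω)·1.000 + ω·-0.968 = -0.771

(0.182, 0.004, 0.472, -0.771)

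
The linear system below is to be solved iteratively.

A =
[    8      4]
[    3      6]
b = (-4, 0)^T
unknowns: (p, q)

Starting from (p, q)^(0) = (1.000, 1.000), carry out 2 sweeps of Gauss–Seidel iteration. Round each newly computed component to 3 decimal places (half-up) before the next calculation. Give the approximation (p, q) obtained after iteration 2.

(-0.750, 0.375)

Iteration 1:
  p = (-4 - (4)·1.000) / (8) = -1.000
  q = (0 - (3)·-1.000) / (6) = 0.500
Iteration 2:
  p = (-4 - (4)·0.500) / (8) = -0.750
  q = (0 - (3)·-0.750) / (6) = 0.375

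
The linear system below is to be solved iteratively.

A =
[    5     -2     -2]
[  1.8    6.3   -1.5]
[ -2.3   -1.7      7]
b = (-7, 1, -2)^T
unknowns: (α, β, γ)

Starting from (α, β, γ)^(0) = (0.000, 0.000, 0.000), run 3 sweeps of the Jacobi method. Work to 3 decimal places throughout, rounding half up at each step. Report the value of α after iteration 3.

-1.486

Iteration 1:
  α = (-7 - (-2)·0.000 - (-2)·0.000) / (5) = -1.400
  β = (1 - (1.8)·0.000 - (-1.5)·0.000) / (6.3) = 0.159
  γ = (-2 - (-2.3)·0.000 - (-1.7)·0.000) / (7) = -0.286
Iteration 2:
  α = (-7 - (-2)·0.159 - (-2)·-0.286) / (5) = -1.451
  β = (1 - (1.8)·-1.400 - (-1.5)·-0.286) / (6.3) = 0.491
  γ = (-2 - (-2.3)·-1.400 - (-1.7)·0.159) / (7) = -0.707
Iteration 3:
  α = (-7 - (-2)·0.491 - (-2)·-0.707) / (5) = -1.486
  β = (1 - (1.8)·-1.451 - (-1.5)·-0.707) / (6.3) = 0.405
  γ = (-2 - (-2.3)·-1.451 - (-1.7)·0.491) / (7) = -0.643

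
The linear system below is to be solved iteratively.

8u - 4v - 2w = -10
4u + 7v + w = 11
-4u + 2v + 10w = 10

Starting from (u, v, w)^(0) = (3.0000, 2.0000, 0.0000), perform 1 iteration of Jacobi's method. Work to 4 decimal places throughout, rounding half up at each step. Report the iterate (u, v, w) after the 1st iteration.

Iteration 1:
  u = (-10 - (-4)·2.0000 - (-2)·0.0000) / (8) = -0.2500
  v = (11 - (4)·3.0000 - (1)·0.0000) / (7) = -0.1429
  w = (10 - (-4)·3.0000 - (2)·2.0000) / (10) = 1.8000

(-0.2500, -0.1429, 1.8000)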